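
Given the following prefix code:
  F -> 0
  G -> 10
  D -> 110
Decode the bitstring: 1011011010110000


Decoding step by step:
Bits 10 -> G
Bits 110 -> D
Bits 110 -> D
Bits 10 -> G
Bits 110 -> D
Bits 0 -> F
Bits 0 -> F
Bits 0 -> F


Decoded message: GDDGDFFF


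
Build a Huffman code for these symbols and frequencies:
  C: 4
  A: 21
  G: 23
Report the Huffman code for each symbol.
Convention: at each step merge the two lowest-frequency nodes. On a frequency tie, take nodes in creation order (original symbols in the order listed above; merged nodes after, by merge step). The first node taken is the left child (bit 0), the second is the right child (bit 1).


Huffman tree construction:
Step 1: Merge C(4) + A(21) = 25
Step 2: Merge G(23) + (C+A)(25) = 48
Read each symbol's code off the tree from the root (left child = 0, right child = 1).

Codes:
  C: 10 (length 2)
  A: 11 (length 2)
  G: 0 (length 1)
Average code length: 73/48 = 1.5208 bits/symbol


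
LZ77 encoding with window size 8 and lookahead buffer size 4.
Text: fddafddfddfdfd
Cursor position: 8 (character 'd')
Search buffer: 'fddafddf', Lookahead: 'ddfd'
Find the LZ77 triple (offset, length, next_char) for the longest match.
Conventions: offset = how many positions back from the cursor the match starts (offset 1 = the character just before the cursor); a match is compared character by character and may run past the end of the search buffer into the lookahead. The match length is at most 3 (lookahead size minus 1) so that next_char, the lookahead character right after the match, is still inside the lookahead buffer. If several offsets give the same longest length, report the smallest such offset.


Try each offset into the search buffer:
  offset=1 (pos 7, char 'f'): match length 0
  offset=2 (pos 6, char 'd'): match length 1
  offset=3 (pos 5, char 'd'): match length 3
  offset=4 (pos 4, char 'f'): match length 0
  offset=5 (pos 3, char 'a'): match length 0
  offset=6 (pos 2, char 'd'): match length 1
  offset=7 (pos 1, char 'd'): match length 2
  offset=8 (pos 0, char 'f'): match length 0
Longest match has length 3 at offset 3.
next_char = character at position 8 + 3 = 11 -> 'd'

Best match: offset=3, length=3 (matching 'ddf' starting at position 5)
LZ77 triple: (3, 3, 'd')


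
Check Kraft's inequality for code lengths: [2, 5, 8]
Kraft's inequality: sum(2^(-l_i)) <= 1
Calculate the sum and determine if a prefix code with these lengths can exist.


Sum = 2^(-2) + 2^(-5) + 2^(-8)
    = 0.25 + 0.03125 + 0.00390625
    = 73/256 = 0.28515625
Since 0.28515625 <= 1, Kraft's inequality IS satisfied.
A prefix code with these lengths CAN exist.

Kraft sum = 0.28515625. Satisfied.


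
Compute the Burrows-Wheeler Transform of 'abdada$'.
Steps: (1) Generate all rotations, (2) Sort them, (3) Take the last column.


Rotations (sorted):
  0: $abdada -> last char: a
  1: a$abdad -> last char: d
  2: abdada$ -> last char: $
  3: ada$abd -> last char: d
  4: bdada$a -> last char: a
  5: da$abda -> last char: a
  6: dada$ab -> last char: b


BWT = ad$daab


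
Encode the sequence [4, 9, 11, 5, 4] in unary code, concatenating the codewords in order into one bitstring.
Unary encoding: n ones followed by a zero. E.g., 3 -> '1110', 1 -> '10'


Encode each number as n ones followed by a terminating 0:
  4 -> 11110 (5 bits)
  9 -> 1111111110 (10 bits)
  11 -> 111111111110 (12 bits)
  5 -> 111110 (6 bits)
  4 -> 11110 (5 bits)
Total length = 5 + 10 + 12 + 6 + 5 = 38 bits.

Unary([4, 9, 11, 5, 4]) = 11110111111111011111111111011111011110 (38 bits)


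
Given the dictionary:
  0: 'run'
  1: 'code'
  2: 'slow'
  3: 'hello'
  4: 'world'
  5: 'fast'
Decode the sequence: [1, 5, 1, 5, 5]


Look up each index in the dictionary:
  1 -> 'code'
  5 -> 'fast'
  1 -> 'code'
  5 -> 'fast'
  5 -> 'fast'

Decoded: "code fast code fast fast"


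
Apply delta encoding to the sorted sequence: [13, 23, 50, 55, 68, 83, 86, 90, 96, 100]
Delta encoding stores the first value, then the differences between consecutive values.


First value: 13
Deltas:
  23 - 13 = 10
  50 - 23 = 27
  55 - 50 = 5
  68 - 55 = 13
  83 - 68 = 15
  86 - 83 = 3
  90 - 86 = 4
  96 - 90 = 6
  100 - 96 = 4


Delta encoded: [13, 10, 27, 5, 13, 15, 3, 4, 6, 4]


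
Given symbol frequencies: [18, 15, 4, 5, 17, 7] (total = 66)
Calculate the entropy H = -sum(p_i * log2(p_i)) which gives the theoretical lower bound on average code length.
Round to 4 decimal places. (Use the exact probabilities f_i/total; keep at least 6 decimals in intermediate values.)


Per-symbol terms -p_i * log2(p_i) with p_i = f_i/66:
  p = 18/66 = 0.272727: log2(p) = -1.874469, -p*log2(p) = 0.511219
  p = 15/66 = 0.227273: log2(p) = -2.137504, -p*log2(p) = 0.485796
  p = 4/66 = 0.060606: log2(p) = -4.044394, -p*log2(p) = 0.245115
  p = 5/66 = 0.075758: log2(p) = -3.722466, -p*log2(p) = 0.282005
  p = 17/66 = 0.257576: log2(p) = -1.956931, -p*log2(p) = 0.504058
  p = 7/66 = 0.106061: log2(p) = -3.237039, -p*log2(p) = 0.343322
H = 0.511219 + 0.485796 + 0.245115 + 0.282005 + 0.504058 + 0.343322 = 2.371515

H = 2.3715 bits/symbol


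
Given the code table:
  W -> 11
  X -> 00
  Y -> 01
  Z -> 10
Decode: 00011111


Decoding:
00 -> X
01 -> Y
11 -> W
11 -> W


Result: XYWW


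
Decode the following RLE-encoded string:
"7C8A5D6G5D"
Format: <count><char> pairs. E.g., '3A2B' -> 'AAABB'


Expanding each <count><char> pair:
  7C -> 'CCCCCCC'
  8A -> 'AAAAAAAA'
  5D -> 'DDDDD'
  6G -> 'GGGGGG'
  5D -> 'DDDDD'

Decoded = CCCCCCCAAAAAAAADDDDDGGGGGGDDDDD


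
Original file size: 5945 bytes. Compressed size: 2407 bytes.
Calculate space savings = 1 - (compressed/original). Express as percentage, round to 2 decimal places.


ratio = compressed/original = 2407/5945 = 0.404878
savings = 1 - ratio = 1 - 0.404878 = 0.595122
as a percentage: 0.595122 * 100 = 59.51%

Space savings = 1 - 2407/5945 = 59.51%


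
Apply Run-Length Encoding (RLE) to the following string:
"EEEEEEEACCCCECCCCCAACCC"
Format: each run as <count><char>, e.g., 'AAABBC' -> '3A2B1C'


Scanning runs left to right:
  i=0: run of 'E' x 7 -> '7E'
  i=7: run of 'A' x 1 -> '1A'
  i=8: run of 'C' x 4 -> '4C'
  i=12: run of 'E' x 1 -> '1E'
  i=13: run of 'C' x 5 -> '5C'
  i=18: run of 'A' x 2 -> '2A'
  i=20: run of 'C' x 3 -> '3C'

RLE = 7E1A4C1E5C2A3C


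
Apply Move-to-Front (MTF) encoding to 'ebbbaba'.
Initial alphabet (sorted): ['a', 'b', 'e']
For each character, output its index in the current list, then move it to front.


MTF encoding:
'e': index 2 in ['a', 'b', 'e'] -> ['e', 'a', 'b']
'b': index 2 in ['e', 'a', 'b'] -> ['b', 'e', 'a']
'b': index 0 in ['b', 'e', 'a'] -> ['b', 'e', 'a']
'b': index 0 in ['b', 'e', 'a'] -> ['b', 'e', 'a']
'a': index 2 in ['b', 'e', 'a'] -> ['a', 'b', 'e']
'b': index 1 in ['a', 'b', 'e'] -> ['b', 'a', 'e']
'a': index 1 in ['b', 'a', 'e'] -> ['a', 'b', 'e']


Output: [2, 2, 0, 0, 2, 1, 1]


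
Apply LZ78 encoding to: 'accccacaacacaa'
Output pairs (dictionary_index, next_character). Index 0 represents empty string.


LZ78 encoding steps:
Dictionary: {0: ''}
Step 1: w='' (idx 0), next='a' -> output (0, 'a'), add 'a' as idx 1
Step 2: w='' (idx 0), next='c' -> output (0, 'c'), add 'c' as idx 2
Step 3: w='c' (idx 2), next='c' -> output (2, 'c'), add 'cc' as idx 3
Step 4: w='c' (idx 2), next='a' -> output (2, 'a'), add 'ca' as idx 4
Step 5: w='ca' (idx 4), next='a' -> output (4, 'a'), add 'caa' as idx 5
Step 6: w='ca' (idx 4), next='c' -> output (4, 'c'), add 'cac' as idx 6
Step 7: w='a' (idx 1), next='a' -> output (1, 'a'), add 'aa' as idx 7


Encoded: [(0, 'a'), (0, 'c'), (2, 'c'), (2, 'a'), (4, 'a'), (4, 'c'), (1, 'a')]


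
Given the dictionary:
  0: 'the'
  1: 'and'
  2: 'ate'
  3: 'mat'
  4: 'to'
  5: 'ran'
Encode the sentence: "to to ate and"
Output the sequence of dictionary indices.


Look up each word in the dictionary:
  'to' -> 4
  'to' -> 4
  'ate' -> 2
  'and' -> 1

Encoded: [4, 4, 2, 1]


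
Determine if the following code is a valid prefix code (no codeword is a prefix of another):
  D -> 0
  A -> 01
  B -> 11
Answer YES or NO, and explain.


Checking each pair (does one codeword prefix another?):
  D='0' vs A='01': prefix -- VIOLATION

NO -- this is NOT a valid prefix code. D (0) is a prefix of A (01).


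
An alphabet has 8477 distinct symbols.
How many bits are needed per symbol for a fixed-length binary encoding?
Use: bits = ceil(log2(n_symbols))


log2(8477) = 13.0493
Bracket: 2^13 = 8192 < 8477 <= 2^14 = 16384
So ceil(log2(8477)) = 14

bits = ceil(log2(8477)) = ceil(13.0493) = 14 bits


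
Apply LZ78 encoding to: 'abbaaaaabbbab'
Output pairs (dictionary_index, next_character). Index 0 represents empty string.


LZ78 encoding steps:
Dictionary: {0: ''}
Step 1: w='' (idx 0), next='a' -> output (0, 'a'), add 'a' as idx 1
Step 2: w='' (idx 0), next='b' -> output (0, 'b'), add 'b' as idx 2
Step 3: w='b' (idx 2), next='a' -> output (2, 'a'), add 'ba' as idx 3
Step 4: w='a' (idx 1), next='a' -> output (1, 'a'), add 'aa' as idx 4
Step 5: w='aa' (idx 4), next='b' -> output (4, 'b'), add 'aab' as idx 5
Step 6: w='b' (idx 2), next='b' -> output (2, 'b'), add 'bb' as idx 6
Step 7: w='a' (idx 1), next='b' -> output (1, 'b'), add 'ab' as idx 7


Encoded: [(0, 'a'), (0, 'b'), (2, 'a'), (1, 'a'), (4, 'b'), (2, 'b'), (1, 'b')]


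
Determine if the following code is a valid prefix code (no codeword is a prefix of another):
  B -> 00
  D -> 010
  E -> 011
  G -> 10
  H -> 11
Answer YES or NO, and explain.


Checking each pair (does one codeword prefix another?):
  B='00' vs D='010': no prefix
  B='00' vs E='011': no prefix
  B='00' vs G='10': no prefix
  B='00' vs H='11': no prefix
  D='010' vs B='00': no prefix
  D='010' vs E='011': no prefix
  D='010' vs G='10': no prefix
  D='010' vs H='11': no prefix
  E='011' vs B='00': no prefix
  E='011' vs D='010': no prefix
  E='011' vs G='10': no prefix
  E='011' vs H='11': no prefix
  G='10' vs B='00': no prefix
  G='10' vs D='010': no prefix
  G='10' vs E='011': no prefix
  G='10' vs H='11': no prefix
  H='11' vs B='00': no prefix
  H='11' vs D='010': no prefix
  H='11' vs E='011': no prefix
  H='11' vs G='10': no prefix
No violation found over all pairs.

YES -- this is a valid prefix code. No codeword is a prefix of any other codeword.


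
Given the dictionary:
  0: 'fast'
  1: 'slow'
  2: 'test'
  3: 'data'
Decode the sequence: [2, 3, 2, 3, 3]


Look up each index in the dictionary:
  2 -> 'test'
  3 -> 'data'
  2 -> 'test'
  3 -> 'data'
  3 -> 'data'

Decoded: "test data test data data"


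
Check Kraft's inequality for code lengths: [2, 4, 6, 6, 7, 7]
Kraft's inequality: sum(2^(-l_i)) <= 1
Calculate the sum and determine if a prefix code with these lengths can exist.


Sum = 2^(-2) + 2^(-4) + 2^(-6) + 2^(-6) + 2^(-7) + 2^(-7)
    = 0.25 + 0.0625 + 0.015625 + 0.015625 + 0.0078125 + 0.0078125
    = 46/128 = 0.359375
Since 0.359375 <= 1, Kraft's inequality IS satisfied.
A prefix code with these lengths CAN exist.

Kraft sum = 0.359375. Satisfied.


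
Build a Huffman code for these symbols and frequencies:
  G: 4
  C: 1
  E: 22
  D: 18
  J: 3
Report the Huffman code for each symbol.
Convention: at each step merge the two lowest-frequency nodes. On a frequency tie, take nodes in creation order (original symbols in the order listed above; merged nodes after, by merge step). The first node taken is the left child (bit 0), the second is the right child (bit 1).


Huffman tree construction:
Step 1: Merge C(1) + J(3) = 4
Step 2: Merge G(4) + (C+J)(4) = 8
Step 3: Merge (G+(C+J))(8) + D(18) = 26
Step 4: Merge E(22) + ((G+(C+J))+D)(26) = 48
Read each symbol's code off the tree from the root (left child = 0, right child = 1).

Codes:
  G: 100 (length 3)
  C: 1010 (length 4)
  E: 0 (length 1)
  D: 11 (length 2)
  J: 1011 (length 4)
Average code length: 86/48 = 1.7917 bits/symbol


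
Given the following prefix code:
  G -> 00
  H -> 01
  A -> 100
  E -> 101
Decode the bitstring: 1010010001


Decoding step by step:
Bits 101 -> E
Bits 00 -> G
Bits 100 -> A
Bits 01 -> H


Decoded message: EGAH


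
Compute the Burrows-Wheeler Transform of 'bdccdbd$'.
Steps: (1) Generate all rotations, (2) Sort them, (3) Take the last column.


Rotations (sorted):
  0: $bdccdbd -> last char: d
  1: bd$bdccd -> last char: d
  2: bdccdbd$ -> last char: $
  3: ccdbd$bd -> last char: d
  4: cdbd$bdc -> last char: c
  5: d$bdccdb -> last char: b
  6: dbd$bdcc -> last char: c
  7: dccdbd$b -> last char: b


BWT = dd$dcbcb


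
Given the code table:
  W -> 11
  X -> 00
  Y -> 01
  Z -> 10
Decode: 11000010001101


Decoding:
11 -> W
00 -> X
00 -> X
10 -> Z
00 -> X
11 -> W
01 -> Y


Result: WXXZXWY


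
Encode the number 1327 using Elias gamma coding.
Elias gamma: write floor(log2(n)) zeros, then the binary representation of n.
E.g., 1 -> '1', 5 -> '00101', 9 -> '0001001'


num_bits = floor(log2(1327)) + 1 = 11
leading_zeros = num_bits - 1 = 10
binary(1327) = 10100101111

Elias gamma(1327) = '0000000000' + '10100101111' = 000000000010100101111 (21 bits)


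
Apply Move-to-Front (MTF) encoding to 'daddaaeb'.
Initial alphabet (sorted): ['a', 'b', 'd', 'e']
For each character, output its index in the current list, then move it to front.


MTF encoding:
'd': index 2 in ['a', 'b', 'd', 'e'] -> ['d', 'a', 'b', 'e']
'a': index 1 in ['d', 'a', 'b', 'e'] -> ['a', 'd', 'b', 'e']
'd': index 1 in ['a', 'd', 'b', 'e'] -> ['d', 'a', 'b', 'e']
'd': index 0 in ['d', 'a', 'b', 'e'] -> ['d', 'a', 'b', 'e']
'a': index 1 in ['d', 'a', 'b', 'e'] -> ['a', 'd', 'b', 'e']
'a': index 0 in ['a', 'd', 'b', 'e'] -> ['a', 'd', 'b', 'e']
'e': index 3 in ['a', 'd', 'b', 'e'] -> ['e', 'a', 'd', 'b']
'b': index 3 in ['e', 'a', 'd', 'b'] -> ['b', 'e', 'a', 'd']


Output: [2, 1, 1, 0, 1, 0, 3, 3]


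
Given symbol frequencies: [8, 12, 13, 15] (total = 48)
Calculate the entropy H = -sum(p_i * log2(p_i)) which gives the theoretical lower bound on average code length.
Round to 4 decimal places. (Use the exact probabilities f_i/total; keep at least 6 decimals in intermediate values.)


Per-symbol terms -p_i * log2(p_i) with p_i = f_i/48:
  p = 8/48 = 0.166667: log2(p) = -2.584963, -p*log2(p) = 0.430827
  p = 12/48 = 0.250000: log2(p) = -2.000000, -p*log2(p) = 0.500000
  p = 13/48 = 0.270833: log2(p) = -1.884523, -p*log2(p) = 0.510392
  p = 15/48 = 0.312500: log2(p) = -1.678072, -p*log2(p) = 0.524397
H = 0.430827 + 0.500000 + 0.510392 + 0.524397 = 1.965616

H = 1.9656 bits/symbol


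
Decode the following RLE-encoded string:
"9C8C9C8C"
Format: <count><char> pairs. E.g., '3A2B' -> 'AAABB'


Expanding each <count><char> pair:
  9C -> 'CCCCCCCCC'
  8C -> 'CCCCCCCC'
  9C -> 'CCCCCCCCC'
  8C -> 'CCCCCCCC'

Decoded = CCCCCCCCCCCCCCCCCCCCCCCCCCCCCCCCCC


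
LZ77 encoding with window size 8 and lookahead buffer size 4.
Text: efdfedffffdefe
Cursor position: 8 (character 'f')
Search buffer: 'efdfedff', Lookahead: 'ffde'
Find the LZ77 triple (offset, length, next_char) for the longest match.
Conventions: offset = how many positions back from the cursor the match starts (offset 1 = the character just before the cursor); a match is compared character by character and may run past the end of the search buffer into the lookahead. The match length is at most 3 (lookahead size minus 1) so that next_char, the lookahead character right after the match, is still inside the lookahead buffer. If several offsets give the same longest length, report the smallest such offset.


Try each offset into the search buffer:
  offset=1 (pos 7, char 'f'): match length 2
  offset=2 (pos 6, char 'f'): match length 2
  offset=3 (pos 5, char 'd'): match length 0
  offset=4 (pos 4, char 'e'): match length 0
  offset=5 (pos 3, char 'f'): match length 1
  offset=6 (pos 2, char 'd'): match length 0
  offset=7 (pos 1, char 'f'): match length 1
  offset=8 (pos 0, char 'e'): match length 0
Longest match has length 2, found at offsets 1, 2; take the smallest, offset 1.
next_char = character at position 8 + 2 = 10 -> 'd'

Best match: offset=1, length=2 (matching 'ff' starting at position 7)
LZ77 triple: (1, 2, 'd')


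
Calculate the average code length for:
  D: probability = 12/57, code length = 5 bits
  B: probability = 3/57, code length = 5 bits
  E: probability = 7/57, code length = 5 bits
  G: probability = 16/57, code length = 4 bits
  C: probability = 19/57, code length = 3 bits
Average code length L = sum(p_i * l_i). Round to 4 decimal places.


Weighted contributions p_i * l_i:
  D: (12/57) * 5 = 60/57
  B: (3/57) * 5 = 15/57
  E: (7/57) * 5 = 35/57
  G: (16/57) * 4 = 64/57
  C: (19/57) * 3 = 57/57
Sum = (60 + 15 + 35 + 64 + 57)/57 = 231/57

L = 231/57 = 4.0526 bits/symbol


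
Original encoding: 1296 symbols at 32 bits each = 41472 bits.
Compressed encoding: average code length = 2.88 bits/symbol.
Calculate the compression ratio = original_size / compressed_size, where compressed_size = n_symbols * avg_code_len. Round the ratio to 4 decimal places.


original_size = n_symbols * orig_bits = 1296 * 32 = 41472 bits
compressed_size = n_symbols * avg_code_len = 1296 * 2.88 = 3732.48 bits
ratio = original_size / compressed_size = 41472 / 3732.48 = 11.1111

Compression ratio = 11.1111


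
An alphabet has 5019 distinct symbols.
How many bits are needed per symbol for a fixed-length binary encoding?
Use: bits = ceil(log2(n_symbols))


log2(5019) = 12.2932
Bracket: 2^12 = 4096 < 5019 <= 2^13 = 8192
So ceil(log2(5019)) = 13

bits = ceil(log2(5019)) = ceil(12.2932) = 13 bits


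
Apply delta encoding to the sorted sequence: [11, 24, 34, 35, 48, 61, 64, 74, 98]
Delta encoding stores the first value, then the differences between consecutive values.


First value: 11
Deltas:
  24 - 11 = 13
  34 - 24 = 10
  35 - 34 = 1
  48 - 35 = 13
  61 - 48 = 13
  64 - 61 = 3
  74 - 64 = 10
  98 - 74 = 24


Delta encoded: [11, 13, 10, 1, 13, 13, 3, 10, 24]


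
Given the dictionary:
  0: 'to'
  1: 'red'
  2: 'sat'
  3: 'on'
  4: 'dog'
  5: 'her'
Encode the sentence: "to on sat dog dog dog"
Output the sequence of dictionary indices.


Look up each word in the dictionary:
  'to' -> 0
  'on' -> 3
  'sat' -> 2
  'dog' -> 4
  'dog' -> 4
  'dog' -> 4

Encoded: [0, 3, 2, 4, 4, 4]


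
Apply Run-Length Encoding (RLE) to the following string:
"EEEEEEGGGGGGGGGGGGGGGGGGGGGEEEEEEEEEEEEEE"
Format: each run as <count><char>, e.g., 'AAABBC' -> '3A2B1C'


Scanning runs left to right:
  i=0: run of 'E' x 6 -> '6E'
  i=6: run of 'G' x 21 -> '21G'
  i=27: run of 'E' x 14 -> '14E'

RLE = 6E21G14E


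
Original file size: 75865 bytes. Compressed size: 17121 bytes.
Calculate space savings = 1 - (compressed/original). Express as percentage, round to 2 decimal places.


ratio = compressed/original = 17121/75865 = 0.225677
savings = 1 - ratio = 1 - 0.225677 = 0.774323
as a percentage: 0.774323 * 100 = 77.43%

Space savings = 1 - 17121/75865 = 77.43%


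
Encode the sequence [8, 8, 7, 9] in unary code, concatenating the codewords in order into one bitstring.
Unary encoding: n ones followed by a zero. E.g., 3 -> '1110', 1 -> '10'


Encode each number as n ones followed by a terminating 0:
  8 -> 111111110 (9 bits)
  8 -> 111111110 (9 bits)
  7 -> 11111110 (8 bits)
  9 -> 1111111110 (10 bits)
Total length = 9 + 9 + 8 + 10 = 36 bits.

Unary([8, 8, 7, 9]) = 111111110111111110111111101111111110 (36 bits)


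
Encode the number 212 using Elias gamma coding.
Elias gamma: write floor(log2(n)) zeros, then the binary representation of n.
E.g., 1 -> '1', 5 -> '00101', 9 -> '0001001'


num_bits = floor(log2(212)) + 1 = 8
leading_zeros = num_bits - 1 = 7
binary(212) = 11010100

Elias gamma(212) = '0000000' + '11010100' = 000000011010100 (15 bits)


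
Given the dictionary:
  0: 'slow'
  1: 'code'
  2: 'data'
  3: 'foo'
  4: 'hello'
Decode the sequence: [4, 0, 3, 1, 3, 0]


Look up each index in the dictionary:
  4 -> 'hello'
  0 -> 'slow'
  3 -> 'foo'
  1 -> 'code'
  3 -> 'foo'
  0 -> 'slow'

Decoded: "hello slow foo code foo slow"


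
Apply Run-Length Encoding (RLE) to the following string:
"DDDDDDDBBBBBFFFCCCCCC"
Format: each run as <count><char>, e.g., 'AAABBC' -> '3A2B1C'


Scanning runs left to right:
  i=0: run of 'D' x 7 -> '7D'
  i=7: run of 'B' x 5 -> '5B'
  i=12: run of 'F' x 3 -> '3F'
  i=15: run of 'C' x 6 -> '6C'

RLE = 7D5B3F6C


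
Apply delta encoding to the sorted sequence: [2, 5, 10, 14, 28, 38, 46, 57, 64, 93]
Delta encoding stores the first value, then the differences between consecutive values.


First value: 2
Deltas:
  5 - 2 = 3
  10 - 5 = 5
  14 - 10 = 4
  28 - 14 = 14
  38 - 28 = 10
  46 - 38 = 8
  57 - 46 = 11
  64 - 57 = 7
  93 - 64 = 29


Delta encoded: [2, 3, 5, 4, 14, 10, 8, 11, 7, 29]


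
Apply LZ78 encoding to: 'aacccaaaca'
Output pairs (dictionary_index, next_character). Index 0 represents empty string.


LZ78 encoding steps:
Dictionary: {0: ''}
Step 1: w='' (idx 0), next='a' -> output (0, 'a'), add 'a' as idx 1
Step 2: w='a' (idx 1), next='c' -> output (1, 'c'), add 'ac' as idx 2
Step 3: w='' (idx 0), next='c' -> output (0, 'c'), add 'c' as idx 3
Step 4: w='c' (idx 3), next='a' -> output (3, 'a'), add 'ca' as idx 4
Step 5: w='a' (idx 1), next='a' -> output (1, 'a'), add 'aa' as idx 5
Step 6: w='ca' (idx 4), end of input -> output (4, '')


Encoded: [(0, 'a'), (1, 'c'), (0, 'c'), (3, 'a'), (1, 'a'), (4, '')]


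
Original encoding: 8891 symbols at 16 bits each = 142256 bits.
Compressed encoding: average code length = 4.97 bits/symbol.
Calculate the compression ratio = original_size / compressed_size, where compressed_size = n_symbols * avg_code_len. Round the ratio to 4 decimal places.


original_size = n_symbols * orig_bits = 8891 * 16 = 142256 bits
compressed_size = n_symbols * avg_code_len = 8891 * 4.97 = 44188.27 bits
ratio = original_size / compressed_size = 142256 / 44188.27 = 3.2193

Compression ratio = 3.2193


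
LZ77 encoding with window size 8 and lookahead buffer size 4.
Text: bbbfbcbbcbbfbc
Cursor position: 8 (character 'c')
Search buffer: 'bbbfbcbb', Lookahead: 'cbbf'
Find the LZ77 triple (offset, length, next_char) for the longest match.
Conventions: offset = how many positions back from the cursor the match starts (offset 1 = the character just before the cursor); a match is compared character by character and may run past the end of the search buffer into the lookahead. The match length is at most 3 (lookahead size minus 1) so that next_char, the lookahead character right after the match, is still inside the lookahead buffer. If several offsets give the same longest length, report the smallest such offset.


Try each offset into the search buffer:
  offset=1 (pos 7, char 'b'): match length 0
  offset=2 (pos 6, char 'b'): match length 0
  offset=3 (pos 5, char 'c'): match length 3
  offset=4 (pos 4, char 'b'): match length 0
  offset=5 (pos 3, char 'f'): match length 0
  offset=6 (pos 2, char 'b'): match length 0
  offset=7 (pos 1, char 'b'): match length 0
  offset=8 (pos 0, char 'b'): match length 0
Longest match has length 3 at offset 3.
next_char = character at position 8 + 3 = 11 -> 'f'

Best match: offset=3, length=3 (matching 'cbb' starting at position 5)
LZ77 triple: (3, 3, 'f')


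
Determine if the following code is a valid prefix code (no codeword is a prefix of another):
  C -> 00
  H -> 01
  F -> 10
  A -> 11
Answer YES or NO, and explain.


Checking each pair (does one codeword prefix another?):
  C='00' vs H='01': no prefix
  C='00' vs F='10': no prefix
  C='00' vs A='11': no prefix
  H='01' vs C='00': no prefix
  H='01' vs F='10': no prefix
  H='01' vs A='11': no prefix
  F='10' vs C='00': no prefix
  F='10' vs H='01': no prefix
  F='10' vs A='11': no prefix
  A='11' vs C='00': no prefix
  A='11' vs H='01': no prefix
  A='11' vs F='10': no prefix
No violation found over all pairs.

YES -- this is a valid prefix code. No codeword is a prefix of any other codeword.


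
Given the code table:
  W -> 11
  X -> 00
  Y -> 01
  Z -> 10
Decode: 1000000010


Decoding:
10 -> Z
00 -> X
00 -> X
00 -> X
10 -> Z


Result: ZXXXZ


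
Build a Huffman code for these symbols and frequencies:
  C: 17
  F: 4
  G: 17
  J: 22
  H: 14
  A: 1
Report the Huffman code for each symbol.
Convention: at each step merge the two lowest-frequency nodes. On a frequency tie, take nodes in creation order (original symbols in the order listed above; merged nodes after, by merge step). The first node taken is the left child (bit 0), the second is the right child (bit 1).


Huffman tree construction:
Step 1: Merge A(1) + F(4) = 5
Step 2: Merge (A+F)(5) + H(14) = 19
Step 3: Merge C(17) + G(17) = 34
Step 4: Merge ((A+F)+H)(19) + J(22) = 41
Step 5: Merge (C+G)(34) + (((A+F)+H)+J)(41) = 75
Read each symbol's code off the tree from the root (left child = 0, right child = 1).

Codes:
  C: 00 (length 2)
  F: 1001 (length 4)
  G: 01 (length 2)
  J: 11 (length 2)
  H: 101 (length 3)
  A: 1000 (length 4)
Average code length: 174/75 = 2.3200 bits/symbol


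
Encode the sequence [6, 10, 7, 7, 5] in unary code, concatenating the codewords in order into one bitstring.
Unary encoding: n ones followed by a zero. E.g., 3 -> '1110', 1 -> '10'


Encode each number as n ones followed by a terminating 0:
  6 -> 1111110 (7 bits)
  10 -> 11111111110 (11 bits)
  7 -> 11111110 (8 bits)
  7 -> 11111110 (8 bits)
  5 -> 111110 (6 bits)
Total length = 7 + 11 + 8 + 8 + 6 = 40 bits.

Unary([6, 10, 7, 7, 5]) = 1111110111111111101111111011111110111110 (40 bits)


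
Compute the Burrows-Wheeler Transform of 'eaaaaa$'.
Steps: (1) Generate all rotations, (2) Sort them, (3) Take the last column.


Rotations (sorted):
  0: $eaaaaa -> last char: a
  1: a$eaaaa -> last char: a
  2: aa$eaaa -> last char: a
  3: aaa$eaa -> last char: a
  4: aaaa$ea -> last char: a
  5: aaaaa$e -> last char: e
  6: eaaaaa$ -> last char: $


BWT = aaaaae$


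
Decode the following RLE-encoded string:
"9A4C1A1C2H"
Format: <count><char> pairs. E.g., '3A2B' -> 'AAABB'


Expanding each <count><char> pair:
  9A -> 'AAAAAAAAA'
  4C -> 'CCCC'
  1A -> 'A'
  1C -> 'C'
  2H -> 'HH'

Decoded = AAAAAAAAACCCCACHH


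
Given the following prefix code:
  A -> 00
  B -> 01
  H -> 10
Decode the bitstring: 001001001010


Decoding step by step:
Bits 00 -> A
Bits 10 -> H
Bits 01 -> B
Bits 00 -> A
Bits 10 -> H
Bits 10 -> H


Decoded message: AHBAHH


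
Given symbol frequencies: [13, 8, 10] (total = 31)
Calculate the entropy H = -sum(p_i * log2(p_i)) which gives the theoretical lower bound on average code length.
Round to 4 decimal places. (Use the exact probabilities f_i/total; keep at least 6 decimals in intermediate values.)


Per-symbol terms -p_i * log2(p_i) with p_i = f_i/31:
  p = 13/31 = 0.419355: log2(p) = -1.253757, -p*log2(p) = 0.525769
  p = 8/31 = 0.258065: log2(p) = -1.954196, -p*log2(p) = 0.504309
  p = 10/31 = 0.322581: log2(p) = -1.632268, -p*log2(p) = 0.526538
H = 0.525769 + 0.504309 + 0.526538 = 1.556616

H = 1.5566 bits/symbol


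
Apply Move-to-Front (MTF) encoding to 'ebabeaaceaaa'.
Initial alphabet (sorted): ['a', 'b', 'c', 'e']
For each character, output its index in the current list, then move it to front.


MTF encoding:
'e': index 3 in ['a', 'b', 'c', 'e'] -> ['e', 'a', 'b', 'c']
'b': index 2 in ['e', 'a', 'b', 'c'] -> ['b', 'e', 'a', 'c']
'a': index 2 in ['b', 'e', 'a', 'c'] -> ['a', 'b', 'e', 'c']
'b': index 1 in ['a', 'b', 'e', 'c'] -> ['b', 'a', 'e', 'c']
'e': index 2 in ['b', 'a', 'e', 'c'] -> ['e', 'b', 'a', 'c']
'a': index 2 in ['e', 'b', 'a', 'c'] -> ['a', 'e', 'b', 'c']
'a': index 0 in ['a', 'e', 'b', 'c'] -> ['a', 'e', 'b', 'c']
'c': index 3 in ['a', 'e', 'b', 'c'] -> ['c', 'a', 'e', 'b']
'e': index 2 in ['c', 'a', 'e', 'b'] -> ['e', 'c', 'a', 'b']
'a': index 2 in ['e', 'c', 'a', 'b'] -> ['a', 'e', 'c', 'b']
'a': index 0 in ['a', 'e', 'c', 'b'] -> ['a', 'e', 'c', 'b']
'a': index 0 in ['a', 'e', 'c', 'b'] -> ['a', 'e', 'c', 'b']


Output: [3, 2, 2, 1, 2, 2, 0, 3, 2, 2, 0, 0]


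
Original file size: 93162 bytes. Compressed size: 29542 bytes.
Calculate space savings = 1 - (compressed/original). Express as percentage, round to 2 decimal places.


ratio = compressed/original = 29542/93162 = 0.317104
savings = 1 - ratio = 1 - 0.317104 = 0.682896
as a percentage: 0.682896 * 100 = 68.29%

Space savings = 1 - 29542/93162 = 68.29%


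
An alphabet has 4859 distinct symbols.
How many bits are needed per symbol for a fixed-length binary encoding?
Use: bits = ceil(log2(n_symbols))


log2(4859) = 12.2464
Bracket: 2^12 = 4096 < 4859 <= 2^13 = 8192
So ceil(log2(4859)) = 13

bits = ceil(log2(4859)) = ceil(12.2464) = 13 bits


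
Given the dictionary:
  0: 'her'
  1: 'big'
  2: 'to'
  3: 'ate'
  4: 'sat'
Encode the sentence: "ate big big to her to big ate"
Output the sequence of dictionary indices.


Look up each word in the dictionary:
  'ate' -> 3
  'big' -> 1
  'big' -> 1
  'to' -> 2
  'her' -> 0
  'to' -> 2
  'big' -> 1
  'ate' -> 3

Encoded: [3, 1, 1, 2, 0, 2, 1, 3]


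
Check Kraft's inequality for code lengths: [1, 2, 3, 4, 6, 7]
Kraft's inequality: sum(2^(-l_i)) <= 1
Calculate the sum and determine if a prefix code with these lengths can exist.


Sum = 2^(-1) + 2^(-2) + 2^(-3) + 2^(-4) + 2^(-6) + 2^(-7)
    = 0.5 + 0.25 + 0.125 + 0.0625 + 0.015625 + 0.0078125
    = 123/128 = 0.9609375
Since 0.9609375 <= 1, Kraft's inequality IS satisfied.
A prefix code with these lengths CAN exist.

Kraft sum = 0.9609375. Satisfied.


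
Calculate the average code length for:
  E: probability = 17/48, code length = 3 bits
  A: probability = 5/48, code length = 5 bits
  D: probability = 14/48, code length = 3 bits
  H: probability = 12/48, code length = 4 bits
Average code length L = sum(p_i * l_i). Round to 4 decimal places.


Weighted contributions p_i * l_i:
  E: (17/48) * 3 = 51/48
  A: (5/48) * 5 = 25/48
  D: (14/48) * 3 = 42/48
  H: (12/48) * 4 = 48/48
Sum = (51 + 25 + 42 + 48)/48 = 166/48

L = 166/48 = 3.4583 bits/symbol


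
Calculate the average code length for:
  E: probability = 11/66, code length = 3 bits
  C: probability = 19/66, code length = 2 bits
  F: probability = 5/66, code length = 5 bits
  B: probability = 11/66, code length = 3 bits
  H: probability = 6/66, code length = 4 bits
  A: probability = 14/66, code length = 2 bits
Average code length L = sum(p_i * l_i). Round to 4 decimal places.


Weighted contributions p_i * l_i:
  E: (11/66) * 3 = 33/66
  C: (19/66) * 2 = 38/66
  F: (5/66) * 5 = 25/66
  B: (11/66) * 3 = 33/66
  H: (6/66) * 4 = 24/66
  A: (14/66) * 2 = 28/66
Sum = (33 + 38 + 25 + 33 + 24 + 28)/66 = 181/66

L = 181/66 = 2.7424 bits/symbol


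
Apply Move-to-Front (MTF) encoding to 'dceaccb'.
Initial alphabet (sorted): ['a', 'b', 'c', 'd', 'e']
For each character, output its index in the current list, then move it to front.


MTF encoding:
'd': index 3 in ['a', 'b', 'c', 'd', 'e'] -> ['d', 'a', 'b', 'c', 'e']
'c': index 3 in ['d', 'a', 'b', 'c', 'e'] -> ['c', 'd', 'a', 'b', 'e']
'e': index 4 in ['c', 'd', 'a', 'b', 'e'] -> ['e', 'c', 'd', 'a', 'b']
'a': index 3 in ['e', 'c', 'd', 'a', 'b'] -> ['a', 'e', 'c', 'd', 'b']
'c': index 2 in ['a', 'e', 'c', 'd', 'b'] -> ['c', 'a', 'e', 'd', 'b']
'c': index 0 in ['c', 'a', 'e', 'd', 'b'] -> ['c', 'a', 'e', 'd', 'b']
'b': index 4 in ['c', 'a', 'e', 'd', 'b'] -> ['b', 'c', 'a', 'e', 'd']


Output: [3, 3, 4, 3, 2, 0, 4]


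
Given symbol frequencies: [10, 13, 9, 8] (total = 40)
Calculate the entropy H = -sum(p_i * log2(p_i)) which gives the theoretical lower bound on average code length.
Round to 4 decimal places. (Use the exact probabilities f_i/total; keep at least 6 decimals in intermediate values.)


Per-symbol terms -p_i * log2(p_i) with p_i = f_i/40:
  p = 10/40 = 0.250000: log2(p) = -2.000000, -p*log2(p) = 0.500000
  p = 13/40 = 0.325000: log2(p) = -1.621488, -p*log2(p) = 0.526984
  p = 9/40 = 0.225000: log2(p) = -2.152003, -p*log2(p) = 0.484201
  p = 8/40 = 0.200000: log2(p) = -2.321928, -p*log2(p) = 0.464386
H = 0.500000 + 0.526984 + 0.484201 + 0.464386 = 1.975571

H = 1.9756 bits/symbol


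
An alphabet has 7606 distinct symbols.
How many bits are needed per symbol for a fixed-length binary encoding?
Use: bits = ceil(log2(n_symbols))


log2(7606) = 12.8929
Bracket: 2^12 = 4096 < 7606 <= 2^13 = 8192
So ceil(log2(7606)) = 13

bits = ceil(log2(7606)) = ceil(12.8929) = 13 bits


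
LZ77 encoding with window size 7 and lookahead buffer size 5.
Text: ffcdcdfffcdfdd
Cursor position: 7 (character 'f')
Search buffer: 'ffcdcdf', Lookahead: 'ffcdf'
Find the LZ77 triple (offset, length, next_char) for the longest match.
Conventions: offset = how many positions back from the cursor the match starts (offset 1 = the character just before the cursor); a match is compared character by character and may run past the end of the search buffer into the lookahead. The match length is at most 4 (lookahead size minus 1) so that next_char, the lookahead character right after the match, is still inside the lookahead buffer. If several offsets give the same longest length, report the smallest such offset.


Try each offset into the search buffer:
  offset=1 (pos 6, char 'f'): match length 2
  offset=2 (pos 5, char 'd'): match length 0
  offset=3 (pos 4, char 'c'): match length 0
  offset=4 (pos 3, char 'd'): match length 0
  offset=5 (pos 2, char 'c'): match length 0
  offset=6 (pos 1, char 'f'): match length 1
  offset=7 (pos 0, char 'f'): match length 4
Longest match has length 4 at offset 7.
next_char = character at position 7 + 4 = 11 -> 'f'

Best match: offset=7, length=4 (matching 'ffcd' starting at position 0)
LZ77 triple: (7, 4, 'f')


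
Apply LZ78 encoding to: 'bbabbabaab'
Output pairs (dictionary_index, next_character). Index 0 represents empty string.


LZ78 encoding steps:
Dictionary: {0: ''}
Step 1: w='' (idx 0), next='b' -> output (0, 'b'), add 'b' as idx 1
Step 2: w='b' (idx 1), next='a' -> output (1, 'a'), add 'ba' as idx 2
Step 3: w='b' (idx 1), next='b' -> output (1, 'b'), add 'bb' as idx 3
Step 4: w='' (idx 0), next='a' -> output (0, 'a'), add 'a' as idx 4
Step 5: w='ba' (idx 2), next='a' -> output (2, 'a'), add 'baa' as idx 5
Step 6: w='b' (idx 1), end of input -> output (1, '')


Encoded: [(0, 'b'), (1, 'a'), (1, 'b'), (0, 'a'), (2, 'a'), (1, '')]


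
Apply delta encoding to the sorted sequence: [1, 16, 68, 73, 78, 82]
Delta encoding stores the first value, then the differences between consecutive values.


First value: 1
Deltas:
  16 - 1 = 15
  68 - 16 = 52
  73 - 68 = 5
  78 - 73 = 5
  82 - 78 = 4


Delta encoded: [1, 15, 52, 5, 5, 4]


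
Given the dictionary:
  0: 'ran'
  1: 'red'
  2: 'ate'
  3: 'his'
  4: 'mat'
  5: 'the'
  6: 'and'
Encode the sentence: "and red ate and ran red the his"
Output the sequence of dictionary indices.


Look up each word in the dictionary:
  'and' -> 6
  'red' -> 1
  'ate' -> 2
  'and' -> 6
  'ran' -> 0
  'red' -> 1
  'the' -> 5
  'his' -> 3

Encoded: [6, 1, 2, 6, 0, 1, 5, 3]


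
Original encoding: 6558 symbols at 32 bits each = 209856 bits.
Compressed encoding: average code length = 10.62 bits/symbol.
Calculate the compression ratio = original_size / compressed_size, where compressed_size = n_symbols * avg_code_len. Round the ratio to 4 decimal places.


original_size = n_symbols * orig_bits = 6558 * 32 = 209856 bits
compressed_size = n_symbols * avg_code_len = 6558 * 10.62 = 69645.96 bits
ratio = original_size / compressed_size = 209856 / 69645.96 = 3.0132

Compression ratio = 3.0132


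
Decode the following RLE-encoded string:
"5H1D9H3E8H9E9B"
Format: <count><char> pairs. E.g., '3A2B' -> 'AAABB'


Expanding each <count><char> pair:
  5H -> 'HHHHH'
  1D -> 'D'
  9H -> 'HHHHHHHHH'
  3E -> 'EEE'
  8H -> 'HHHHHHHH'
  9E -> 'EEEEEEEEE'
  9B -> 'BBBBBBBBB'

Decoded = HHHHHDHHHHHHHHHEEEHHHHHHHHEEEEEEEEEBBBBBBBBB


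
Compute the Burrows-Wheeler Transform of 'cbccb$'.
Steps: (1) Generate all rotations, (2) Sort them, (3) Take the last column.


Rotations (sorted):
  0: $cbccb -> last char: b
  1: b$cbcc -> last char: c
  2: bccb$c -> last char: c
  3: cb$cbc -> last char: c
  4: cbccb$ -> last char: $
  5: ccb$cb -> last char: b


BWT = bccc$b


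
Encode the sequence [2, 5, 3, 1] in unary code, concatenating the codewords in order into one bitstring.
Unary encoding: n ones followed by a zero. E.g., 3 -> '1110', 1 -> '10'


Encode each number as n ones followed by a terminating 0:
  2 -> 110 (3 bits)
  5 -> 111110 (6 bits)
  3 -> 1110 (4 bits)
  1 -> 10 (2 bits)
Total length = 3 + 6 + 4 + 2 = 15 bits.

Unary([2, 5, 3, 1]) = 110111110111010 (15 bits)


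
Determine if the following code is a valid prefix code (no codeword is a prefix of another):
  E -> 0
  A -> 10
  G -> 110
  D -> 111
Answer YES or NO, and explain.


Checking each pair (does one codeword prefix another?):
  E='0' vs A='10': no prefix
  E='0' vs G='110': no prefix
  E='0' vs D='111': no prefix
  A='10' vs E='0': no prefix
  A='10' vs G='110': no prefix
  A='10' vs D='111': no prefix
  G='110' vs E='0': no prefix
  G='110' vs A='10': no prefix
  G='110' vs D='111': no prefix
  D='111' vs E='0': no prefix
  D='111' vs A='10': no prefix
  D='111' vs G='110': no prefix
No violation found over all pairs.

YES -- this is a valid prefix code. No codeword is a prefix of any other codeword.


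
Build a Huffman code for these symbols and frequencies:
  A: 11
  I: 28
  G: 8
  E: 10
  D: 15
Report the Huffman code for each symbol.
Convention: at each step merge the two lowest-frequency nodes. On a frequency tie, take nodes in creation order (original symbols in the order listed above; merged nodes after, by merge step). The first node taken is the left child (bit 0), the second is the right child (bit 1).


Huffman tree construction:
Step 1: Merge G(8) + E(10) = 18
Step 2: Merge A(11) + D(15) = 26
Step 3: Merge (G+E)(18) + (A+D)(26) = 44
Step 4: Merge I(28) + ((G+E)+(A+D))(44) = 72
Read each symbol's code off the tree from the root (left child = 0, right child = 1).

Codes:
  A: 110 (length 3)
  I: 0 (length 1)
  G: 100 (length 3)
  E: 101 (length 3)
  D: 111 (length 3)
Average code length: 160/72 = 2.2222 bits/symbol


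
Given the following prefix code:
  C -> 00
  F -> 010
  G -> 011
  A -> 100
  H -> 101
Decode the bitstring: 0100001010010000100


Decoding step by step:
Bits 010 -> F
Bits 00 -> C
Bits 010 -> F
Bits 100 -> A
Bits 100 -> A
Bits 00 -> C
Bits 100 -> A


Decoded message: FCFAACA


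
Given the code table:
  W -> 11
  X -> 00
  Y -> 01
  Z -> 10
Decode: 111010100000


Decoding:
11 -> W
10 -> Z
10 -> Z
10 -> Z
00 -> X
00 -> X


Result: WZZZXX


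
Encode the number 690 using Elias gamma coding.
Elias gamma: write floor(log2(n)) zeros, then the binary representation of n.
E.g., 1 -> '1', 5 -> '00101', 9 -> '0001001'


num_bits = floor(log2(690)) + 1 = 10
leading_zeros = num_bits - 1 = 9
binary(690) = 1010110010

Elias gamma(690) = '000000000' + '1010110010' = 0000000001010110010 (19 bits)


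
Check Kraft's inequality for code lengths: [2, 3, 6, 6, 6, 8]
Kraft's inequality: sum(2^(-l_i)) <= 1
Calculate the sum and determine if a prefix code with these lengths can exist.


Sum = 2^(-2) + 2^(-3) + 2^(-6) + 2^(-6) + 2^(-6) + 2^(-8)
    = 0.25 + 0.125 + 0.015625 + 0.015625 + 0.015625 + 0.00390625
    = 109/256 = 0.42578125
Since 0.42578125 <= 1, Kraft's inequality IS satisfied.
A prefix code with these lengths CAN exist.

Kraft sum = 0.42578125. Satisfied.


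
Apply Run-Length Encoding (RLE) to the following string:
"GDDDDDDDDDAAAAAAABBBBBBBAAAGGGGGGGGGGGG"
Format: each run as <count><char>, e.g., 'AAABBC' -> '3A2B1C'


Scanning runs left to right:
  i=0: run of 'G' x 1 -> '1G'
  i=1: run of 'D' x 9 -> '9D'
  i=10: run of 'A' x 7 -> '7A'
  i=17: run of 'B' x 7 -> '7B'
  i=24: run of 'A' x 3 -> '3A'
  i=27: run of 'G' x 12 -> '12G'

RLE = 1G9D7A7B3A12G


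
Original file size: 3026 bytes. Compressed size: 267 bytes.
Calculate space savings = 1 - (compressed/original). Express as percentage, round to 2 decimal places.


ratio = compressed/original = 267/3026 = 0.088235
savings = 1 - ratio = 1 - 0.088235 = 0.911765
as a percentage: 0.911765 * 100 = 91.18%

Space savings = 1 - 267/3026 = 91.18%


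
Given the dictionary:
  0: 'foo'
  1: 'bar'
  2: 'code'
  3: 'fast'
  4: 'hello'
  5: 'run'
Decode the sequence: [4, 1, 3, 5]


Look up each index in the dictionary:
  4 -> 'hello'
  1 -> 'bar'
  3 -> 'fast'
  5 -> 'run'

Decoded: "hello bar fast run"
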